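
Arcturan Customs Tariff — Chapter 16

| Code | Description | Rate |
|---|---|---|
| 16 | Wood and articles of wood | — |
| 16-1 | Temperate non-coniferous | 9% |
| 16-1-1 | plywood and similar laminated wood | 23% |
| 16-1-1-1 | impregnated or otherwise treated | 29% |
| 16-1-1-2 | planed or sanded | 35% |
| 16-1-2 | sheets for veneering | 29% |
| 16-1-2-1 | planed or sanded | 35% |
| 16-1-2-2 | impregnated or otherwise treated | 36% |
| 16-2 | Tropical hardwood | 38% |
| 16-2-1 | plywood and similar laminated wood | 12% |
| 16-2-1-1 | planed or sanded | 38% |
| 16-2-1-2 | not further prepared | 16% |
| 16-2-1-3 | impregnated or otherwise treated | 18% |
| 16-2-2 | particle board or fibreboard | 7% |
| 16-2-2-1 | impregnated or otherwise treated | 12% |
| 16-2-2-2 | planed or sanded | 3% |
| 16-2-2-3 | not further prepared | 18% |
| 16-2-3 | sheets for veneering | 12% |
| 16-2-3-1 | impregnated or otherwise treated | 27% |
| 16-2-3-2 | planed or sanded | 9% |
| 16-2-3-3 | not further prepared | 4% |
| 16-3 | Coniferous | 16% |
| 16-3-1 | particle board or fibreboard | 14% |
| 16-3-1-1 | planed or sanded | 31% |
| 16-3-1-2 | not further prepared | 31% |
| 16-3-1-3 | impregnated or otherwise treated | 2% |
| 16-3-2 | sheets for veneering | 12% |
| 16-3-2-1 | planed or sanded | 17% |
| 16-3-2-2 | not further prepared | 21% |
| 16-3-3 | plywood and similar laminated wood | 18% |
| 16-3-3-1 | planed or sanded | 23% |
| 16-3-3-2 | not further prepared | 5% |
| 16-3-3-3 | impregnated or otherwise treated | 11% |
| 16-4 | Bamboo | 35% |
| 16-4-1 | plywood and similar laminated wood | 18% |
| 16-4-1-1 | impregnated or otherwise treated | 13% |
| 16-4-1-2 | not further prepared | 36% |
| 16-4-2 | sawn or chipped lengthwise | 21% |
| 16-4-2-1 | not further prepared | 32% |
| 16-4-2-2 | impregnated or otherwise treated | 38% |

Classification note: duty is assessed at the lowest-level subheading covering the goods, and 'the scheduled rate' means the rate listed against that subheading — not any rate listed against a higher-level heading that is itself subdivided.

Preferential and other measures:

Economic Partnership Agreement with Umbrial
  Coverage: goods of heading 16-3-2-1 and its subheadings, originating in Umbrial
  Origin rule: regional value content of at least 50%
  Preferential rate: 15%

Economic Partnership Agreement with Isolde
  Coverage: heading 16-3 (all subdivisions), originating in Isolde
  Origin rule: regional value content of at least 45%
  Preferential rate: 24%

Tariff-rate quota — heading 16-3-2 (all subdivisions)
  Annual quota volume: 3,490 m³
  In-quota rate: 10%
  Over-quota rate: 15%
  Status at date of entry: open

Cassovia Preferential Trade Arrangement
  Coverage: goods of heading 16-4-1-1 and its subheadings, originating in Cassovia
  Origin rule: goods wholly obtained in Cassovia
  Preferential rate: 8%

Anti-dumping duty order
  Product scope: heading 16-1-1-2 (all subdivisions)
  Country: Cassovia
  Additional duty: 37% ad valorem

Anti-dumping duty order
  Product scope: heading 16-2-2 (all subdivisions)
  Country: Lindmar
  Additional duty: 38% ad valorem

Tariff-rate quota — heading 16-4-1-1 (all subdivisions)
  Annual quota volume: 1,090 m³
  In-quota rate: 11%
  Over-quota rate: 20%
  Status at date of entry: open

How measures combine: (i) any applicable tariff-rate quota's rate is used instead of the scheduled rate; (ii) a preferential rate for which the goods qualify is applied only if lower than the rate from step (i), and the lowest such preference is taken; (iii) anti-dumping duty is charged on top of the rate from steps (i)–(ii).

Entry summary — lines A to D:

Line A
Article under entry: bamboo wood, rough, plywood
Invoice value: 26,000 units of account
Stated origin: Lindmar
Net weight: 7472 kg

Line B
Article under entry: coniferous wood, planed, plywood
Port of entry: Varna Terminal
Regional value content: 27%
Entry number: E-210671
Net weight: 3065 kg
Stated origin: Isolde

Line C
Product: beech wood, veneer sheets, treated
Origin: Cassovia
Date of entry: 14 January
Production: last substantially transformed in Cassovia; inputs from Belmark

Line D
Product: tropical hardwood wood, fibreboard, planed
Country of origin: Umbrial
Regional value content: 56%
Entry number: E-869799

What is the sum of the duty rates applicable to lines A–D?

Line A: bamboo → 16-4; plywood → 16-4-1; rough → 16-4-1-2. Scheduled 36%. No special measure applies. → 36%.
Line B: coniferous → 16-3; plywood → 16-3-3; planed → 16-3-3-1. Scheduled 23%. Isolde agreement on 16-3: RVC < 45%. → 23%.
Line C: beech → 16-1; veneer sheets → 16-1-2; treated → 16-1-2-2. Scheduled 36%. Cassovia agreement on 16-4-1-1: 16-1-2-2 not covered. → 36%.
Line D: tropical hardwood → 16-2; fibreboard → 16-2-2; planed → 16-2-2-2. Scheduled 3%. Umbrial agreement on 16-3-2-1: 16-2-2-2 not covered. → 3%.
Sum: 36% + 23% + 36% + 3% = 98%.

98%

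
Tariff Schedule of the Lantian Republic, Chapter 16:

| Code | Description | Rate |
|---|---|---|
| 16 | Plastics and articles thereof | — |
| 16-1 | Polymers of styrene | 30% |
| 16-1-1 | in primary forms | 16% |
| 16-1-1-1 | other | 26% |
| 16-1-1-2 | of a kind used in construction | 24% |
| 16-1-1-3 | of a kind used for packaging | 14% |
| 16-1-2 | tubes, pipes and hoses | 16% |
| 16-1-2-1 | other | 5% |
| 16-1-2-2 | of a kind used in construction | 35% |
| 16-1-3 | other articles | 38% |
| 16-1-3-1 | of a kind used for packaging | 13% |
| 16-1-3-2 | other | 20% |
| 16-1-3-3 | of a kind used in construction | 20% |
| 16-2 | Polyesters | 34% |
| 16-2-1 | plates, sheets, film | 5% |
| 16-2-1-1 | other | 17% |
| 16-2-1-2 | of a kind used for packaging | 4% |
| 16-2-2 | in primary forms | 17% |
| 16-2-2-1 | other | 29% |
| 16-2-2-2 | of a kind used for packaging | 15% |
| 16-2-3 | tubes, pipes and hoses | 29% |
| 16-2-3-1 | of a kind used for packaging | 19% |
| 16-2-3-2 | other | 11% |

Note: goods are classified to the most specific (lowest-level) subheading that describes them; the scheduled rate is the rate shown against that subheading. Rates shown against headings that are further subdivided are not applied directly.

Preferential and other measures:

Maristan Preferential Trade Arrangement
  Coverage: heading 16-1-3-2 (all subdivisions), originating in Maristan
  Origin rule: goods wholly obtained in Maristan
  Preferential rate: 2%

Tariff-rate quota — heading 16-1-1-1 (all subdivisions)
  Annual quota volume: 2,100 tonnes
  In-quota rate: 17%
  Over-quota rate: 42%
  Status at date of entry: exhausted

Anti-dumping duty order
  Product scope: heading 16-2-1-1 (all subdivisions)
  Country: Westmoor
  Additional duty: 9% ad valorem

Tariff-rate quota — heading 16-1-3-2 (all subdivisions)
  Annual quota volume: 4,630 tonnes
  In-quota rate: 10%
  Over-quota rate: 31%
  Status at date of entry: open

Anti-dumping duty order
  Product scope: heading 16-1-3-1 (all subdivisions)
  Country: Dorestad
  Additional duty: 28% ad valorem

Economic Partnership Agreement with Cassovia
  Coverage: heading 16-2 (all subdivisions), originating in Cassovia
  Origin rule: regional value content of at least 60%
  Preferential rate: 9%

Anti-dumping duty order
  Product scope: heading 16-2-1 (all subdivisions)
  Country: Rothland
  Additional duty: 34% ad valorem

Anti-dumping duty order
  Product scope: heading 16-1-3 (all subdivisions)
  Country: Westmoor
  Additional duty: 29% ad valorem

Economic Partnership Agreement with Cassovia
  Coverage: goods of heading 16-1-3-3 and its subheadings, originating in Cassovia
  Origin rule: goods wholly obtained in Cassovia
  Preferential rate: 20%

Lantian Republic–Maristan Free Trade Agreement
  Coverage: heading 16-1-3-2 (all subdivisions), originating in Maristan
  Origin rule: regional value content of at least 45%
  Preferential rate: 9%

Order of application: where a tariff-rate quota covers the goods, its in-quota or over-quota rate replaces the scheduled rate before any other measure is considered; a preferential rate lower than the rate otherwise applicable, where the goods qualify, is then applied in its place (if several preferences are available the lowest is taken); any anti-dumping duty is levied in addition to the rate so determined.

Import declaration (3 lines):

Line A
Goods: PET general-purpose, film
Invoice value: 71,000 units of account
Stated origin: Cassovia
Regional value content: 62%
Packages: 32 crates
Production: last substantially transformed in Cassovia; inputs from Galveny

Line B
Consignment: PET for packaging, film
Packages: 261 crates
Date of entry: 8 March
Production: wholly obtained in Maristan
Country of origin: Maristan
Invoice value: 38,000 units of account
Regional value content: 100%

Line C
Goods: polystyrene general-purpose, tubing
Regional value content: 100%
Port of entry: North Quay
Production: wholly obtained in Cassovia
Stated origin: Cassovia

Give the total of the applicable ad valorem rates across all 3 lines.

Line A: PET → 16-2; film → 16-2-1; general-purpose → 16-2-1-1. Scheduled 17%. Cassovia agreement on 16-2: RVC ≥ 60% → 9% available; Cassovia agreement on 16-1-3-3: 16-2-1-1 not covered; preferential 9%. → 9%.
Line B: PET → 16-2; film → 16-2-1; for packaging → 16-2-1-2. Scheduled 4%. Maristan agreement on 16-1-3-2: 16-2-1-2 not covered; Maristan agreement on 16-1-3-2: 16-2-1-2 not covered. → 4%.
Line C: polystyrene → 16-1; tubing → 16-1-2; general-purpose → 16-1-2-1. Scheduled 5%. Cassovia agreement on 16-2: 16-1-2-1 not covered; Cassovia agreement on 16-1-3-3: 16-1-2-1 not covered. → 5%.
Sum: 9% + 4% + 5% = 18%.

18%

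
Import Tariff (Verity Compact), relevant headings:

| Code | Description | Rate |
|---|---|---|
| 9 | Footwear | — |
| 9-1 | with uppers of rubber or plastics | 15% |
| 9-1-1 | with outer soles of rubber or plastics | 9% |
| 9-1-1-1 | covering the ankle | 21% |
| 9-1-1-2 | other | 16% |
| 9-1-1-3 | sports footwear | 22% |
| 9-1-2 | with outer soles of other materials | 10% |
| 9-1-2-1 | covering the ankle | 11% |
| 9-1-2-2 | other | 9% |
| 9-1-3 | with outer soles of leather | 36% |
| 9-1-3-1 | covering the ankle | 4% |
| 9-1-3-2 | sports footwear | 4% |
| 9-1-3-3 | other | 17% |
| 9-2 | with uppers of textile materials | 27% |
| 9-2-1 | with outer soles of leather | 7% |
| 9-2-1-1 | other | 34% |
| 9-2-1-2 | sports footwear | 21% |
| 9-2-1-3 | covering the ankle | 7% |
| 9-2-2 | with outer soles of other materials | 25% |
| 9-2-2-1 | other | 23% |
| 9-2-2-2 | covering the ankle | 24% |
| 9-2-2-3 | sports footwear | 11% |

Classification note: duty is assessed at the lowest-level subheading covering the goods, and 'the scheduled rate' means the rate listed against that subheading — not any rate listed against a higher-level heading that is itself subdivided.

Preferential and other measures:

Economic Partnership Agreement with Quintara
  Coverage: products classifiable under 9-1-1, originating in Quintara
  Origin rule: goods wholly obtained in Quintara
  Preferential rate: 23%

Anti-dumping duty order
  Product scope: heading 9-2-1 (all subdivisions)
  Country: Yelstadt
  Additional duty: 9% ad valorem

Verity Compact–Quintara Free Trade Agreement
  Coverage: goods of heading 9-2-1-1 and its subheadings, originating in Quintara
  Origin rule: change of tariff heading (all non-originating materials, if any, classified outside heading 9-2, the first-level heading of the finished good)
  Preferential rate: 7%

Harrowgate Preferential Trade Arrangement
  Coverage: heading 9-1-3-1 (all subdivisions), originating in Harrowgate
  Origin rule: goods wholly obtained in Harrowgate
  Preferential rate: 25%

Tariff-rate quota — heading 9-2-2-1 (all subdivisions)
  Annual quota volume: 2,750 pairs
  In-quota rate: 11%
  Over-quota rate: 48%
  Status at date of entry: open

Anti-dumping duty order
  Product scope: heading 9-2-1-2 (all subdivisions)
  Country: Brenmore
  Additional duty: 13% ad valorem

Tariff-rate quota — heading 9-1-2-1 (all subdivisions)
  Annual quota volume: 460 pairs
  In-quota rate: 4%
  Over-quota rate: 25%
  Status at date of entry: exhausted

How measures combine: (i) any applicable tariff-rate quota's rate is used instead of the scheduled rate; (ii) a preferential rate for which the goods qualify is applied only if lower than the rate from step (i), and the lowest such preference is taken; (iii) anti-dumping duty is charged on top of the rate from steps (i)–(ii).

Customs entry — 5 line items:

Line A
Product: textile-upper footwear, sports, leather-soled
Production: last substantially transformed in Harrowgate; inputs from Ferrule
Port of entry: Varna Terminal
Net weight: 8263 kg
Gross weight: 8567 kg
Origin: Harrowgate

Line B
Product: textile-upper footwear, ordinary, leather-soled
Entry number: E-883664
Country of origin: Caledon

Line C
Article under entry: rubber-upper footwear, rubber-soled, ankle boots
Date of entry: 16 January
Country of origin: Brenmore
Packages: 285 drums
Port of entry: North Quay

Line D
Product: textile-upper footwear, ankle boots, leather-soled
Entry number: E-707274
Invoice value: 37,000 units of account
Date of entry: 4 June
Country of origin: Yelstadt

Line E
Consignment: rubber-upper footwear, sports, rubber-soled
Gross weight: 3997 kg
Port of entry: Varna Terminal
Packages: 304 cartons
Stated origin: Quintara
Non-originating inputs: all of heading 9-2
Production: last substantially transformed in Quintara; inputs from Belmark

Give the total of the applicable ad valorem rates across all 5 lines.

114%

Line A: textile-upper → 9-2; leather-soled → 9-2-1; sports → 9-2-1-2. Scheduled 21%. Harrowgate agreement on 9-1-3-1: 9-2-1-2 not covered. → 21%.
Line B: textile-upper → 9-2; leather-soled → 9-2-1; ordinary → 9-2-1-1. Scheduled 34%. No special measure applies. → 34%.
Line C: rubber-upper → 9-1; rubber-soled → 9-1-1; ankle boots → 9-1-1-1. Scheduled 21%. No special measure applies. → 21%.
Line D: textile-upper → 9-2; leather-soled → 9-2-1; ankle boots → 9-2-1-3. Scheduled 7%. anti-dumping (Yelstadt, 9-2-1): +9%; total 7% + 9% = 16%. → 16%.
Line E: rubber-upper → 9-1; rubber-soled → 9-1-1; sports → 9-1-1-3. Scheduled 22%. Quintara agreement on 9-1-1: not wholly obtained; Quintara agreement on 9-2-1-1: 9-1-1-3 not covered. → 22%.
Sum: 21% + 34% + 21% + 16% + 22% = 114%.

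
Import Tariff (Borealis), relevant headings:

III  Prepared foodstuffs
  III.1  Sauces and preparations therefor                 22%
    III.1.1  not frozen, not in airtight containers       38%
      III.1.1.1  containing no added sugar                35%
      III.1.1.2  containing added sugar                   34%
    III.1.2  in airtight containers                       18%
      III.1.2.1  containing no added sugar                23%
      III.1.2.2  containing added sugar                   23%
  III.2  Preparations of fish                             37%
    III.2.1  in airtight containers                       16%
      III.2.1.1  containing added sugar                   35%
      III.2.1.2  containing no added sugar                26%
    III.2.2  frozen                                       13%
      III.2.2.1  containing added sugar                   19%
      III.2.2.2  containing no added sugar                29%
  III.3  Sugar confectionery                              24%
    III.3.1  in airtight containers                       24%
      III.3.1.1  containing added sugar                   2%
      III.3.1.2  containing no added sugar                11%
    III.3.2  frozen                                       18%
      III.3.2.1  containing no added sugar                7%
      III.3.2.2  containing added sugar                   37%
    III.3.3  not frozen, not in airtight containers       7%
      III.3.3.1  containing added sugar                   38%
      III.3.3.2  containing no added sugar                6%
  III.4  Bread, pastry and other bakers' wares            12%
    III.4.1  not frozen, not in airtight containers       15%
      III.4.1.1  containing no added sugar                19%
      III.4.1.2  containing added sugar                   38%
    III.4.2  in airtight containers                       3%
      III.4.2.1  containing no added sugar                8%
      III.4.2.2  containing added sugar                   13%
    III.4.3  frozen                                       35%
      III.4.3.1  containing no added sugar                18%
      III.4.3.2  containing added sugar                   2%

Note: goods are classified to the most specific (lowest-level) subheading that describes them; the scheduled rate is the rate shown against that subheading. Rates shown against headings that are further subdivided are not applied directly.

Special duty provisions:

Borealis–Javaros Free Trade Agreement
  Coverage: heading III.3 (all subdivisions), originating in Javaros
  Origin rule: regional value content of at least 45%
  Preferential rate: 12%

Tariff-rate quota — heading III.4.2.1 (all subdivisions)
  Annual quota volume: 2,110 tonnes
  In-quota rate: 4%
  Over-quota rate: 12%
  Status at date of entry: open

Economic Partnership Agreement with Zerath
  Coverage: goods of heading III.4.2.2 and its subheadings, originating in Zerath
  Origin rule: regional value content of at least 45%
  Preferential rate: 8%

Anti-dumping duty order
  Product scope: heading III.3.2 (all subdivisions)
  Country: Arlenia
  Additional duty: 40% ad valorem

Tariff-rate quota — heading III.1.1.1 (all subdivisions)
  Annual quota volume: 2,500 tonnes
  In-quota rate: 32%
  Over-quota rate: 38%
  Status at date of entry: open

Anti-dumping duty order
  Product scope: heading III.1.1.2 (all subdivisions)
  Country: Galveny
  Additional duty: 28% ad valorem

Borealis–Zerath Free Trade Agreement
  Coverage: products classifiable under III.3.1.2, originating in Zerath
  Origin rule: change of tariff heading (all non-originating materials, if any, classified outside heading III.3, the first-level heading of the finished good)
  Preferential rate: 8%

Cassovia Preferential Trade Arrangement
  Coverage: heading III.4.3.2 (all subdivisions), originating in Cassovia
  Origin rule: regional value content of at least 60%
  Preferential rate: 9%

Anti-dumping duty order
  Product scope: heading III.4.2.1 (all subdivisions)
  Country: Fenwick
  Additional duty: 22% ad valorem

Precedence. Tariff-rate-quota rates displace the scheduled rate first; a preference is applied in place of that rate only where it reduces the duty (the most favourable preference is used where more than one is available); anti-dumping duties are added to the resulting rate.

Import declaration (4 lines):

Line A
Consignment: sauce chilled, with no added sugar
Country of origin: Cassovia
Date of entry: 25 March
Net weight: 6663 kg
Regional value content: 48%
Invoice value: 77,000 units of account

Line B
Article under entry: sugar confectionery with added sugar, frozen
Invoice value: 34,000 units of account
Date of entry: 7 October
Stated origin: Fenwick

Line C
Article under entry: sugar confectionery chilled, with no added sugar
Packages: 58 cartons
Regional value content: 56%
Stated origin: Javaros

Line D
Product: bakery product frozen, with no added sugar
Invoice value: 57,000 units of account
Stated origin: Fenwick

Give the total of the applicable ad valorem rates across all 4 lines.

Line A: sauce → III.1; chilled → III.1.1; with no added sugar → III.1.1.1. Scheduled 35%. quota on III.1.1.1 open → in-quota 32%; Cassovia agreement on III.4.3.2: III.1.1.1 not covered. → 32%.
Line B: sugar confectionery → III.3; frozen → III.3.2; with added sugar → III.3.2.2. Scheduled 37%. No special measure applies. → 37%.
Line C: sugar confectionery → III.3; chilled → III.3.3; with no added sugar → III.3.3.2. Scheduled 6%. Javaros agreement on III.3: RVC ≥ 45% → 12% available; preference 12% not lower than 6% → no reduction. → 6%.
Line D: bakery product → III.4; frozen → III.4.3; with no added sugar → III.4.3.1. Scheduled 18%. No special measure applies. → 18%.
Sum: 32% + 37% + 6% + 18% = 93%.

93%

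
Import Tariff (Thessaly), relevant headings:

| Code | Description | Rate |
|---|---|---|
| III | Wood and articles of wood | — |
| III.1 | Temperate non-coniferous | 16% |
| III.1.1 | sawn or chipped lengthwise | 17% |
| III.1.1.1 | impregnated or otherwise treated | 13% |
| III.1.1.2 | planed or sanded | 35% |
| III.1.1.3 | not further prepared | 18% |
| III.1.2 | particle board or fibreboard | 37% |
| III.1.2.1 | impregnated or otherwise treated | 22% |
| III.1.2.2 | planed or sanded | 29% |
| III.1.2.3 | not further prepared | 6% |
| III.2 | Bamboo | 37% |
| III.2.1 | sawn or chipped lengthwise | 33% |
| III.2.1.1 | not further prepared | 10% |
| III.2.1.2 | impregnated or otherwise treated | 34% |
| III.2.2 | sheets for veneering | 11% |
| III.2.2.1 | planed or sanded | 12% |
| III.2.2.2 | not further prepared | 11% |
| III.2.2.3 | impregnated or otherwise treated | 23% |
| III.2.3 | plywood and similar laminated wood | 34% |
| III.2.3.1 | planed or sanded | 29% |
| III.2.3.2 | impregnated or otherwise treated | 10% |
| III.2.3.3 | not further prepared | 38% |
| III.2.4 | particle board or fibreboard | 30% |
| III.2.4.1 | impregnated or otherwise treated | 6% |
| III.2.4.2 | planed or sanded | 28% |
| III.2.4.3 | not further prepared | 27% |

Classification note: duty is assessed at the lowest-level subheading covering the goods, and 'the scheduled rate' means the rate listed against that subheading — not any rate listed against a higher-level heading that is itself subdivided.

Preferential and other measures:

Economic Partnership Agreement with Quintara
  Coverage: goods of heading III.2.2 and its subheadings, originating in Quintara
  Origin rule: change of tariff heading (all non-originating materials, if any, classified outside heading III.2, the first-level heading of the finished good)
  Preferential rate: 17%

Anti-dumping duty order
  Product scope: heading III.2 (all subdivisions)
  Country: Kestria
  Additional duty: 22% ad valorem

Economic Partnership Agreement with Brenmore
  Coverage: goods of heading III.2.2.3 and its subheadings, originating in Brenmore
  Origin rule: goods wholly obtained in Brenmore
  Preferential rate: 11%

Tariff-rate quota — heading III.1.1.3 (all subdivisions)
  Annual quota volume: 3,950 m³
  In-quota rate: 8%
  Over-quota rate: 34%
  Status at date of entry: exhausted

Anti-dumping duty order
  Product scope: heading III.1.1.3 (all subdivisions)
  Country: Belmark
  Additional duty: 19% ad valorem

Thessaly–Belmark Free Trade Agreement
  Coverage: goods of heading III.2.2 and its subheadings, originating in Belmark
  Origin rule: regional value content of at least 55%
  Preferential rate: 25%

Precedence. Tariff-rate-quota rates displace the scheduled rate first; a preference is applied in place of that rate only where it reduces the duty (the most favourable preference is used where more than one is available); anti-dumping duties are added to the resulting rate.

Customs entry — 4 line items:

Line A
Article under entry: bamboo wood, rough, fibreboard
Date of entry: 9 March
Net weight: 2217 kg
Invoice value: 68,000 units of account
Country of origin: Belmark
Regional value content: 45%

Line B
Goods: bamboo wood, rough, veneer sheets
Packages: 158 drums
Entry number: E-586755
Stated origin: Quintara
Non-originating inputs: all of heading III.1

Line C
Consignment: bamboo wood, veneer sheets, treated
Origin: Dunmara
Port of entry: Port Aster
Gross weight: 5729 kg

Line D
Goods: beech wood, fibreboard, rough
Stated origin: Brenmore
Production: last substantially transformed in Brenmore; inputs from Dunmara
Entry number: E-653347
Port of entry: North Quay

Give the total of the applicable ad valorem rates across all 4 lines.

67%

Line A: bamboo → III.2; fibreboard → III.2.4; rough → III.2.4.3. Scheduled 27%. Belmark agreement on III.2.2: III.2.4.3 not covered. → 27%.
Line B: bamboo → III.2; veneer sheets → III.2.2; rough → III.2.2.2. Scheduled 11%. Quintara agreement on III.2.2: CTH met → 17% available; preference 17% not lower than 11% → no reduction. → 11%.
Line C: bamboo → III.2; veneer sheets → III.2.2; treated → III.2.2.3. Scheduled 23%. No special measure applies. → 23%.
Line D: beech → III.1; fibreboard → III.1.2; rough → III.1.2.3. Scheduled 6%. Brenmore agreement on III.2.2.3: III.1.2.3 not covered. → 6%.
Sum: 27% + 11% + 23% + 6% = 67%.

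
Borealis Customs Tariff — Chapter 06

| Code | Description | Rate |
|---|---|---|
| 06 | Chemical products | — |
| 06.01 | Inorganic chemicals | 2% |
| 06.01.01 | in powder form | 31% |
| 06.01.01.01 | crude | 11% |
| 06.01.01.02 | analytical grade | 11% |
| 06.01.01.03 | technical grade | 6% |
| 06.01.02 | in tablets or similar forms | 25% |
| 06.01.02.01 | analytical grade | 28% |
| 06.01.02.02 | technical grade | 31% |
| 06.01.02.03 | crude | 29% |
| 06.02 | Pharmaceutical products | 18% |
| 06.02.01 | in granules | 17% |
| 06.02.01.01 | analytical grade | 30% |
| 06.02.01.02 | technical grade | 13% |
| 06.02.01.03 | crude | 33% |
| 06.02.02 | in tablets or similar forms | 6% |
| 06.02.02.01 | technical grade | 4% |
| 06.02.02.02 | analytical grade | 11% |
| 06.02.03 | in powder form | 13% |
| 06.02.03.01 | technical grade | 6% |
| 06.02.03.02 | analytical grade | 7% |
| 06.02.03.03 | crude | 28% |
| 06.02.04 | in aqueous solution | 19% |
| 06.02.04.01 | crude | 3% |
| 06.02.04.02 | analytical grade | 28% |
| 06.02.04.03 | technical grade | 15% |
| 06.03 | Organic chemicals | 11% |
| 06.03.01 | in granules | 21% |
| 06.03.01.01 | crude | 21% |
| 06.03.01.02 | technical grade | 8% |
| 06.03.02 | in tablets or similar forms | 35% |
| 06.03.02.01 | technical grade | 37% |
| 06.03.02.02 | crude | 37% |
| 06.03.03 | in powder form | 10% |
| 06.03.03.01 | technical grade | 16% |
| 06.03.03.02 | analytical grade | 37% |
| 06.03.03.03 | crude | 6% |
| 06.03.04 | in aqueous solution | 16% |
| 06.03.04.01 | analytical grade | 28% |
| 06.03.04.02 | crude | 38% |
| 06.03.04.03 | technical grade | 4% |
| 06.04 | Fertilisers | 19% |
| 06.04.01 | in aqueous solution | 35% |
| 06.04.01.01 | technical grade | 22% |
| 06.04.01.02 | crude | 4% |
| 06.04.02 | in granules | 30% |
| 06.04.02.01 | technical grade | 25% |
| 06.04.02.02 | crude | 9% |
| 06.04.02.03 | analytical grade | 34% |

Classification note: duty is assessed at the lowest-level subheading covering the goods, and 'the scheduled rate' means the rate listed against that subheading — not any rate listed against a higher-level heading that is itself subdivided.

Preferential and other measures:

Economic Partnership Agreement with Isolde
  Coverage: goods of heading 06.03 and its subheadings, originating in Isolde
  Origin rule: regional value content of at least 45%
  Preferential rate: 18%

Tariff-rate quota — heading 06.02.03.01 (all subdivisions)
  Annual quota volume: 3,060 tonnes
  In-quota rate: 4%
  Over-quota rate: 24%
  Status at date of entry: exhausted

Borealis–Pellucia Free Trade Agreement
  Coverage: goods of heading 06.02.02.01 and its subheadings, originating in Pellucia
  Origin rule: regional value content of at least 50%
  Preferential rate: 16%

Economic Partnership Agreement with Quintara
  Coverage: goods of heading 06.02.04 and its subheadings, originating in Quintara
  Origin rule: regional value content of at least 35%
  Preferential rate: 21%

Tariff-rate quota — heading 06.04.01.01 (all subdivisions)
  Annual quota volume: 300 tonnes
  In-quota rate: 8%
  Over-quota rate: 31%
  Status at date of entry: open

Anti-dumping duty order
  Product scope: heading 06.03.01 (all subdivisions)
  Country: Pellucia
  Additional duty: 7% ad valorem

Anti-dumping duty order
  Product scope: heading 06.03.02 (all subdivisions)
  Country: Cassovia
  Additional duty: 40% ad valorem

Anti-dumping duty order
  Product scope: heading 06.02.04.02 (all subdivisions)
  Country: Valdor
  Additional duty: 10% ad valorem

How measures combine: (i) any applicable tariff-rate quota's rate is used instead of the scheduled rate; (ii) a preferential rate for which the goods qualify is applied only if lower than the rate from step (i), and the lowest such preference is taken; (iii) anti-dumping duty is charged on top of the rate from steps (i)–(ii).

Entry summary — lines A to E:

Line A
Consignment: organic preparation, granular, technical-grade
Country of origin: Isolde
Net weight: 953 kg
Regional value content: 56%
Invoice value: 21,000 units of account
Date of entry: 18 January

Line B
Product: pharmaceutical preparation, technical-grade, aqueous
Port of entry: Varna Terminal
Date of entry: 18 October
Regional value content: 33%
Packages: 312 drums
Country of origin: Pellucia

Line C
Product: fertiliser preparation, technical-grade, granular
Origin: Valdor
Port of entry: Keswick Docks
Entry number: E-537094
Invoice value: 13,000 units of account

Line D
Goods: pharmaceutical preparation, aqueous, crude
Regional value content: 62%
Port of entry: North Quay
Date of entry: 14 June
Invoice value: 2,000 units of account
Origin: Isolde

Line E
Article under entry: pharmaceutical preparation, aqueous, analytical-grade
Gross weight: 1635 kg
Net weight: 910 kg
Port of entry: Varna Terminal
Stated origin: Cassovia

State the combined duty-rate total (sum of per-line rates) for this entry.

79%

Line A: organic → 06.03; granular → 06.03.01; technical-grade → 06.03.01.02. Scheduled 8%. Isolde agreement on 06.03: RVC ≥ 45% → 18% available; preference 18% not lower than 8% → no reduction. → 8%.
Line B: pharmaceutical → 06.02; aqueous → 06.02.04; technical-grade → 06.02.04.03. Scheduled 15%. Pellucia agreement on 06.02.02.01: 06.02.04.03 not covered. → 15%.
Line C: fertiliser → 06.04; granular → 06.04.02; technical-grade → 06.04.02.01. Scheduled 25%. No special measure applies. → 25%.
Line D: pharmaceutical → 06.02; aqueous → 06.02.04; crude → 06.02.04.01. Scheduled 3%. Isolde agreement on 06.03: 06.02.04.01 not covered. → 3%.
Line E: pharmaceutical → 06.02; aqueous → 06.02.04; analytical-grade → 06.02.04.02. Scheduled 28%. No special measure applies. → 28%.
Sum: 8% + 15% + 25% + 3% + 28% = 79%.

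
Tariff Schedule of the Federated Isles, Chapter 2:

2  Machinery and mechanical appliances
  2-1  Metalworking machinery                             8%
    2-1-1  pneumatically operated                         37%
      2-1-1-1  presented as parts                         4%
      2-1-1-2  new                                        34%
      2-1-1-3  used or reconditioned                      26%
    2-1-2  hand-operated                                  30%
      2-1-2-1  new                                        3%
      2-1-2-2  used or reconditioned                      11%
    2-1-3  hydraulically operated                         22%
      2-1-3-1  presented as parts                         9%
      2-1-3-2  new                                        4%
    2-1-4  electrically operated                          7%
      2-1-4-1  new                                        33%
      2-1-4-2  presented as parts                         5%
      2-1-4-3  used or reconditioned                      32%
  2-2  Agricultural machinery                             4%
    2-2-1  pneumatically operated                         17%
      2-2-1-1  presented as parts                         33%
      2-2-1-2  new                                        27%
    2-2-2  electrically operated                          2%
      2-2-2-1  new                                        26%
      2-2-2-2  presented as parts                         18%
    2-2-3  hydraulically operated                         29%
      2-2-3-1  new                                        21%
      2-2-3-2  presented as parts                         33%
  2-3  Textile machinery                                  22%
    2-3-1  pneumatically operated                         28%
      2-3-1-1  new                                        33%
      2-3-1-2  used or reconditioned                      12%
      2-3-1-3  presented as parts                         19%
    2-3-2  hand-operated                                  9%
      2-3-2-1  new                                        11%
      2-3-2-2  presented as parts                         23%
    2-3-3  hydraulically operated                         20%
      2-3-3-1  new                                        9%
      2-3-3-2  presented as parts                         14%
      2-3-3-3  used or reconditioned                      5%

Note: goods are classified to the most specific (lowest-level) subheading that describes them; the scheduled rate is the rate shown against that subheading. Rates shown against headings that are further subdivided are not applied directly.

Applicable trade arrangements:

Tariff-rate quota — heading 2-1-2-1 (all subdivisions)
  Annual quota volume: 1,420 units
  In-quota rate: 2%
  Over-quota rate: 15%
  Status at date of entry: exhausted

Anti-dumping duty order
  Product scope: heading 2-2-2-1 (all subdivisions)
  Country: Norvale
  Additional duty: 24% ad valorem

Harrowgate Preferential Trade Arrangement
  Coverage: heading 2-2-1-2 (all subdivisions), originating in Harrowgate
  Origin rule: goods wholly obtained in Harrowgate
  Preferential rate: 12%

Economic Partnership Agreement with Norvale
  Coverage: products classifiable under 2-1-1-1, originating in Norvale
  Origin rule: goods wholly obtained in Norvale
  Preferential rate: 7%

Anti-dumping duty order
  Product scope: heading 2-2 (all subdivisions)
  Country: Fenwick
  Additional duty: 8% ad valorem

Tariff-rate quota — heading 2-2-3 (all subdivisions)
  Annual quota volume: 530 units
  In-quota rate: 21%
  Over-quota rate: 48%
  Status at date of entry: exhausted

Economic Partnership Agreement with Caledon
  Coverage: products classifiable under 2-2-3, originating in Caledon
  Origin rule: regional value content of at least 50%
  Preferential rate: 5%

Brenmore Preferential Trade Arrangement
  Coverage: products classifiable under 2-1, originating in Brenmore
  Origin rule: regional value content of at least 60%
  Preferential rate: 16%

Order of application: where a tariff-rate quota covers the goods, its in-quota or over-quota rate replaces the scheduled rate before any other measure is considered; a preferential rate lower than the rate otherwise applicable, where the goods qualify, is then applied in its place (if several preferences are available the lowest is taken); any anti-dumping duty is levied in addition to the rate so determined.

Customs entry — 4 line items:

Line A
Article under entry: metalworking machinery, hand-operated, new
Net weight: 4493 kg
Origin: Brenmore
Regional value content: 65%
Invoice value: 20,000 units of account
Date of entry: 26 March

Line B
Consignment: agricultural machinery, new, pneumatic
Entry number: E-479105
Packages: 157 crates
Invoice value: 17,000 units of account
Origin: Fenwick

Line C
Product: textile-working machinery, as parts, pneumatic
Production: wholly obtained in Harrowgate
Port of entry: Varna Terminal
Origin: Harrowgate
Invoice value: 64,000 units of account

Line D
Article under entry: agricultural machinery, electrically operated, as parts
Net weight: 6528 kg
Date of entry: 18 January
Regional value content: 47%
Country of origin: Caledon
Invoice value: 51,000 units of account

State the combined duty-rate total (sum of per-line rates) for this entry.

87%

Line A: metalworking → 2-1; hand-operated → 2-1-2; new → 2-1-2-1. Scheduled 3%. quota on 2-1-2-1 exhausted → over-quota 15%; Brenmore agreement on 2-1: RVC ≥ 60% → 16% available; preference 16% not lower than 15% → no reduction. → 15%.
Line B: agricultural → 2-2; pneumatic → 2-2-1; new → 2-2-1-2. Scheduled 27%. anti-dumping (Fenwick, 2-2): +8%; total 27% + 8% = 35%. → 35%.
Line C: textile-working → 2-3; pneumatic → 2-3-1; as parts → 2-3-1-3. Scheduled 19%. Harrowgate agreement on 2-2-1-2: 2-3-1-3 not covered. → 19%.
Line D: agricultural → 2-2; electrically operated → 2-2-2; as parts → 2-2-2-2. Scheduled 18%. Caledon agreement on 2-2-3: 2-2-2-2 not covered. → 18%.
Sum: 15% + 35% + 19% + 18% = 87%.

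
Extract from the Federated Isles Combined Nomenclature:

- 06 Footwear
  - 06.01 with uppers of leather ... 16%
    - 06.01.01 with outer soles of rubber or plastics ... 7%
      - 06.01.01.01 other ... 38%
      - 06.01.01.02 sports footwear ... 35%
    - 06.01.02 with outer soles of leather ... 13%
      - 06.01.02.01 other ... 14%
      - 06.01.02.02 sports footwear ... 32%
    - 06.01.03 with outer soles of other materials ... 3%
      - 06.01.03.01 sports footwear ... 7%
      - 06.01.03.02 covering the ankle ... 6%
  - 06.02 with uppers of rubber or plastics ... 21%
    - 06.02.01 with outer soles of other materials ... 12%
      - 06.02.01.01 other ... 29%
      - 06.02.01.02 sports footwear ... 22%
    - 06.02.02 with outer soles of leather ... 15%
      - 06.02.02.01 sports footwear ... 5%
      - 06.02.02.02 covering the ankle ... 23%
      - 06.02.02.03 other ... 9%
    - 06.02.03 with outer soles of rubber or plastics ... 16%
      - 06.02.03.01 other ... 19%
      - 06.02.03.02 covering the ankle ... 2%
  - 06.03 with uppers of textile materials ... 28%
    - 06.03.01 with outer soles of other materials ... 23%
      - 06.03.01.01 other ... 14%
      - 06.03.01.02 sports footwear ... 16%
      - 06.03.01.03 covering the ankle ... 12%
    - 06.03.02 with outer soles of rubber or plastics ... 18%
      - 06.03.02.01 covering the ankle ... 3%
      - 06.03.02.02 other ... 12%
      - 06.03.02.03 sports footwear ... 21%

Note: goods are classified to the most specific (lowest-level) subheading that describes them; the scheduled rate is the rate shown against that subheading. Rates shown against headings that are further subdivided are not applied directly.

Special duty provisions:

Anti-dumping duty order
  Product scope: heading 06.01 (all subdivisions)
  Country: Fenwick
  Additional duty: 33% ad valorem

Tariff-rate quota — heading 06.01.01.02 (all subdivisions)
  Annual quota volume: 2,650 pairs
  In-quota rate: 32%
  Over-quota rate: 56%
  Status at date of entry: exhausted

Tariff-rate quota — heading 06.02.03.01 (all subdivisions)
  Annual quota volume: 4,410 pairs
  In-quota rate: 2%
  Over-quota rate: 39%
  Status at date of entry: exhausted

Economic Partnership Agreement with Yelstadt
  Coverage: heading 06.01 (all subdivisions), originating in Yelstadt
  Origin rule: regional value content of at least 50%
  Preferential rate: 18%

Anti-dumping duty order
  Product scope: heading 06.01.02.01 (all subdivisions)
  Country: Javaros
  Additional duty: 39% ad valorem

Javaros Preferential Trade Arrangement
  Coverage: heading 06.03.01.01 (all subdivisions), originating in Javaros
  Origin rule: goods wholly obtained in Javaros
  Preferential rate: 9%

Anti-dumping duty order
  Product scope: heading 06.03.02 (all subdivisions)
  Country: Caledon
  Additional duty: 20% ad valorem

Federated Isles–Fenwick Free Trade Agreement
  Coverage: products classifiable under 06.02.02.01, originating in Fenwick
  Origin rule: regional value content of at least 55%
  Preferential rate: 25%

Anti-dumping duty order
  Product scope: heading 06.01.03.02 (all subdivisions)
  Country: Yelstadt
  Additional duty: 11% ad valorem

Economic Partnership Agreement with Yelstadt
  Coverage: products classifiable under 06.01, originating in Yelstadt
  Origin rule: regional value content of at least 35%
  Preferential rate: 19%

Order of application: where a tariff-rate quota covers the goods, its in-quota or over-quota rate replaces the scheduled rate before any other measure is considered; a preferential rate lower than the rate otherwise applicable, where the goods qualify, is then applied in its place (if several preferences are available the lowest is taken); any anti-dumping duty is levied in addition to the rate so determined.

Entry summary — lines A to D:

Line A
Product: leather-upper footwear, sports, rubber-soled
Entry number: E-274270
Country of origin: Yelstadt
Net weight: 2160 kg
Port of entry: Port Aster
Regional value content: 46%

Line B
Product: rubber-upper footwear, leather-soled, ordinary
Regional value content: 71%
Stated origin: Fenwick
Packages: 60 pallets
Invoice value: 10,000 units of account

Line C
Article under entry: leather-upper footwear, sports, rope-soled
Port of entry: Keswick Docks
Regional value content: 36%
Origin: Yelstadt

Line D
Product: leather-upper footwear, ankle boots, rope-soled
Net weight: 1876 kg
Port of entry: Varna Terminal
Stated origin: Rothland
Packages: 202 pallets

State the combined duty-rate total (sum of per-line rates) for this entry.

Line A: leather-upper → 06.01; rubber-soled → 06.01.01; sports → 06.01.01.02. Scheduled 35%. quota on 06.01.01.02 exhausted → over-quota 56%; Yelstadt agreement on 06.01: RVC < 50%; Yelstadt agreement on 06.01: RVC ≥ 35% → 19% available; preferential 19%. → 19%.
Line B: rubber-upper → 06.02; leather-soled → 06.02.02; ordinary → 06.02.02.03. Scheduled 9%. Fenwick agreement on 06.02.02.01: 06.02.02.03 not covered. → 9%.
Line C: leather-upper → 06.01; rope-soled → 06.01.03; sports → 06.01.03.01. Scheduled 7%. Yelstadt agreement on 06.01: RVC < 50%; Yelstadt agreement on 06.01: RVC ≥ 35% → 19% available; preference 19% not lower than 7% → no reduction. → 7%.
Line D: leather-upper → 06.01; rope-soled → 06.01.03; ankle boots → 06.01.03.02. Scheduled 6%. No special measure applies. → 6%.
Sum: 19% + 9% + 7% + 6% = 41%.

41%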